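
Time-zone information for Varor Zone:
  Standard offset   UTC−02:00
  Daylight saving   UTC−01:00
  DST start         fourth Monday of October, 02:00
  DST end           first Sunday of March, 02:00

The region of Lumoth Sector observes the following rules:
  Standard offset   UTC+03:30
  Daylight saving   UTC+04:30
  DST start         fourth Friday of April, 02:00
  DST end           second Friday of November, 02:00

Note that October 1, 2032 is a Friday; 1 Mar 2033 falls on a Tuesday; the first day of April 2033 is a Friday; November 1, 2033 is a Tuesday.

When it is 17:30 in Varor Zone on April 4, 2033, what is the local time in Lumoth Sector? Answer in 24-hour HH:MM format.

1 October 2032 is a Friday, so the first Monday is October 4 and the fourth is October 25.
1 March 2033 is a Tuesday, so the first Sunday is March 6.
April 4, 2033 does not fall between 25 October 2032 and 6 March 2033, so daylight saving is not in effect and Varor Zone is at UTC−02:00.
17:30 Varor Zone + 2h = 19:30 UTC.
1 April 2033 is a Friday, so the first Friday is April 1 and the fourth is April 22.
1 November 2033 is a Tuesday, so the first Friday is November 4 and the second is November 11.
At the standard offset (UTC+03:30), 19:30 UTC + 3h30m = 23:00 Lumoth Sector standard time.
The standard-time date in Lumoth Sector, April 4, 2033, does not fall between 22 April and 11 November, so daylight saving is not in effect and Lumoth Sector is at UTC+03:30.
19:30 UTC + 3h30m = 23:00 Lumoth Sector.

23:00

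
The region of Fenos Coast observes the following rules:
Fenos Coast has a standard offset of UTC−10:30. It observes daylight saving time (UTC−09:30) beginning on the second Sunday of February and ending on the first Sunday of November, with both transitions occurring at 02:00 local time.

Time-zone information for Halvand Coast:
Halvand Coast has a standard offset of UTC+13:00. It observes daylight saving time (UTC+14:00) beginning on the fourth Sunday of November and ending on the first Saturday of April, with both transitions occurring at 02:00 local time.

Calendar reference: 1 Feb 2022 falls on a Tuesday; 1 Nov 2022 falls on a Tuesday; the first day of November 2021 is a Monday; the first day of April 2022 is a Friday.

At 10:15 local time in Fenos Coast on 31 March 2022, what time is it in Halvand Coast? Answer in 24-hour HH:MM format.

1 February 2022 is a Tuesday, so the first Sunday is February 6 and the second is February 13.
1 November 2022 is a Tuesday, so the first Sunday is November 6.
Daylight saving runs 13 February – 6 November; 31 March 2022 is inside that window, so Fenos Coast is at UTC−09:30.
10:15 Fenos Coast + 9h30m = 19:45 UTC.
1 November 2021 is a Monday, so the first Sunday is November 7 and the fourth is November 28.
1 April 2022 is a Friday, so the first Saturday is April 2.
At the standard offset (UTC+13:00), 19:45 UTC + 13h = 08:45 Halvand Coast standard time (rolling into the next day, 1 April 2022).
The standard-time date in Halvand Coast, 1 April 2022, falls between 28 November 2021 and 2 April 2022, so daylight saving is in effect and Halvand Coast is at UTC+14:00.
19:45 UTC + 14h = 09:45 Halvand Coast (rolling into the next day, 1 April 2022).

09:45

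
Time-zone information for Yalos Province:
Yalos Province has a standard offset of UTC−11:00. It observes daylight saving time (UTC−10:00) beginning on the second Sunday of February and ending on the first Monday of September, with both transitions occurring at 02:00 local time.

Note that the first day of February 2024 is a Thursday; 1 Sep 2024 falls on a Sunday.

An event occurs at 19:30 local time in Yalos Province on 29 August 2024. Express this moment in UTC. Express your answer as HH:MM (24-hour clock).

05:30

1 February 2024 is a Thursday, so the first Sunday is February 4 and the second is February 11.
1 September 2024 is a Sunday, so the first Monday is September 2.
Daylight saving runs 11 February – 2 September; 29 August 2024 is inside that window, so Yalos Province is at UTC−10:00.
19:30 local + 10h = 05:30 UTC (rolling into the next day, 30 August 2024).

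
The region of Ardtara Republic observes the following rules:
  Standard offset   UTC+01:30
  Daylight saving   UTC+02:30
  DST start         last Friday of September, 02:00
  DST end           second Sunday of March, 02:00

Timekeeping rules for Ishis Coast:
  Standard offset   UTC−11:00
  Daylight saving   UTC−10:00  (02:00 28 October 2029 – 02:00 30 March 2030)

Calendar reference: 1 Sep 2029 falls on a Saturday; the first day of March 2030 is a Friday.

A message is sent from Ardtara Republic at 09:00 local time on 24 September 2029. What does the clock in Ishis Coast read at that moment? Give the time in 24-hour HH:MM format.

20:30

1 September 2029 is a Saturday, so Fridays fall on 7, 14, 21, 28; the last is September 28.
1 March 2030 is a Friday, so the first Sunday is March 3 and the second is March 10.
24 September 2029 does not fall between 28 September 2029 and 10 March 2030, so daylight saving is not in effect and Ardtara Republic is at UTC+01:30.
09:00 Ardtara Republic − 1h30m = 07:30 UTC.
At the standard offset (UTC−11:00), 07:30 UTC − 11h = 20:30 Ishis Coast standard time (rolling into the previous day, 23 September 2029).
The standard-time date in Ishis Coast, 23 September 2029, is outside the daylight-saving period (28 October 2029 – 30 March 2030), so Ishis Coast is on standard time, UTC−11:00.
07:30 UTC − 11h = 20:30 Ishis Coast (rolling into the previous day, 23 September 2029).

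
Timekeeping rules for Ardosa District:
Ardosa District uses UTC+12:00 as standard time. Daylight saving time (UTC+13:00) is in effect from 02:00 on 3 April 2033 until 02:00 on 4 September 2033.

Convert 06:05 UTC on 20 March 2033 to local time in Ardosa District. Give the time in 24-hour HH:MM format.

18:05

At the standard offset (UTC+12:00), 06:05 UTC + 12h = 18:05 Ardosa District standard time.
The standard-time date in Ardosa District, 20 March 2033, is outside the daylight-saving period (3 April – 4 September), so Ardosa District is on standard time, UTC+12:00.
06:05 UTC + 12h = 18:05 local.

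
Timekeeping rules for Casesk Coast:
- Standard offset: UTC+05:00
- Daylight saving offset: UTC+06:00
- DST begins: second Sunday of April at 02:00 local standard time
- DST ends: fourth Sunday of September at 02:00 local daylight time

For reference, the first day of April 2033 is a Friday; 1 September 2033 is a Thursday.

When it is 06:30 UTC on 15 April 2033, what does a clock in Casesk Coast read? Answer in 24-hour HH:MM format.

12:30

1 April 2033 is a Friday, so the first Sunday is April 3 and the second is April 10.
1 September 2033 is a Thursday, so the first Sunday is September 4 and the fourth is September 25.
At the standard offset (UTC+05:00), 06:30 UTC + 5h = 11:30 Casesk Coast standard time.
The standard-time date in Casesk Coast, 15 April 2033, lies within the daylight-saving period (10 April – 25 September), so Casesk Coast is on daylight time, UTC+06:00.
06:30 UTC + 6h = 12:30 local.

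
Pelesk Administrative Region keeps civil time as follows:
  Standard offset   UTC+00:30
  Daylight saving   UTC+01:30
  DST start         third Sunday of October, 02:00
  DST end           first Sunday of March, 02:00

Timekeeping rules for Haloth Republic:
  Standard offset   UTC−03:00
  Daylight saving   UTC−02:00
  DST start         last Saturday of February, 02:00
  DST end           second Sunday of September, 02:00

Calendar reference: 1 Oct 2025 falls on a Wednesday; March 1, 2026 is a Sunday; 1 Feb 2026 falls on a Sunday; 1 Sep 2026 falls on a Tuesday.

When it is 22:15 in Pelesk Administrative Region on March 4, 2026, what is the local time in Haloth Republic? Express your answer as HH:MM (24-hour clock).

19:45

1 October 2025 is a Wednesday, so the first Sunday is October 5 and the third is October 19.
1 March 2026 is a Sunday, so the first Sunday is March 1.
Daylight saving runs 19 October 2025 – 1 March 2026; March 4, 2026 is outside that window, so Pelesk Administrative Region is on standard time at UTC+00:30.
22:15 Pelesk Administrative Region − 0h30m = 21:45 UTC.
1 February 2026 is a Sunday, so Saturdays fall on 7, 14, 21, 28; the last is February 28.
1 September 2026 is a Tuesday, so the first Sunday is September 6 and the second is September 13.
At the standard offset (UTC−03:00), 21:45 UTC − 3h = 18:45 Haloth Republic standard time.
The standard-time date in Haloth Republic, March 4, 2026, falls between 28 February and 13 September, so daylight saving is in effect and Haloth Republic is at UTC−02:00.
21:45 UTC − 2h = 19:45 Haloth Republic.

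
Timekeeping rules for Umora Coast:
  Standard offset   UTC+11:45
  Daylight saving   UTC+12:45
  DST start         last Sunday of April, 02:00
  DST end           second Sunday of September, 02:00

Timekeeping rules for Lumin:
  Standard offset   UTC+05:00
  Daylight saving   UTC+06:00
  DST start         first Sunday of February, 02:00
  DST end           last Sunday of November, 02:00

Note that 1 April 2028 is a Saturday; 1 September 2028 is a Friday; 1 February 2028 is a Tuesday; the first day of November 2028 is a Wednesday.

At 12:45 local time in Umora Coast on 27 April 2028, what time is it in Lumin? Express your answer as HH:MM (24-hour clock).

07:00

1 April 2028 is a Saturday, so Sundays fall on 2, 9, 16, 23, 30; the last is April 30.
1 September 2028 is a Friday, so the first Sunday is September 3 and the second is September 10.
27 April 2028 is outside the daylight-saving period (30 April – 10 September), so Umora Coast is on standard time, UTC+11:45.
12:45 Umora Coast − 11h45m = 01:00 UTC.
1 February 2028 is a Tuesday, so the first Sunday is February 6.
1 November 2028 is a Wednesday, so Sundays fall on 5, 12, 19, 26; the last is November 26.
At the standard offset (UTC+05:00), 01:00 UTC + 5h = 06:00 Lumin standard time.
The standard-time date in Lumin, 27 April 2028, lies within the daylight-saving period (6 February – 26 November), so Lumin is on daylight time, UTC+06:00.
01:00 UTC + 6h = 07:00 Lumin.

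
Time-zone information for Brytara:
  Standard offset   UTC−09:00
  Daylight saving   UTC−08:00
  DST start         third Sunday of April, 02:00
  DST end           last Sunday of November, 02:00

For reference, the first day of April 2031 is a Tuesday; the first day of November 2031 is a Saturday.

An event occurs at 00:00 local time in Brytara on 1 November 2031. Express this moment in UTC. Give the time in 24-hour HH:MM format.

1 April 2031 is a Tuesday, so the first Sunday is April 6 and the third is April 20.
1 November 2031 is a Saturday, so Sundays fall on 2, 9, 16, 23, 30; the last is November 30.
1 November 2031 lies within the daylight-saving period (20 April – 30 November), so Brytara is on daylight time, UTC−08:00.
00:00 local + 8h = 08:00 UTC.

08:00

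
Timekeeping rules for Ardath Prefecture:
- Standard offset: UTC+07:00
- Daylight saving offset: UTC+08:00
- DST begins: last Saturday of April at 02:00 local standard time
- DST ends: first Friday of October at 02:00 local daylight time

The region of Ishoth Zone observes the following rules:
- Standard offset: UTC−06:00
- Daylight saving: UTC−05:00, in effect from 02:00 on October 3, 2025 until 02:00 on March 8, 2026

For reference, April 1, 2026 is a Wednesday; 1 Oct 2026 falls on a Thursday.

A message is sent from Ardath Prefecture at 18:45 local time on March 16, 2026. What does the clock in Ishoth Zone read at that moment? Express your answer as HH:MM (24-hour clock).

1 April 2026 is a Wednesday, so Saturdays fall on 4, 11, 18, 25; the last is April 25.
1 October 2026 is a Thursday, so the first Friday is October 2.
March 16, 2026 does not fall between 25 April and 2 October, so daylight saving is not in effect and Ardath Prefecture is at UTC+07:00.
18:45 Ardath Prefecture − 7h = 11:45 UTC.
At the standard offset (UTC−06:00), 11:45 UTC − 6h = 05:45 Ishoth Zone standard time.
The standard-time date in Ishoth Zone, March 16, 2026, is outside the daylight-saving period (3 October 2025 – 8 March 2026), so Ishoth Zone is on standard time, UTC−06:00.
11:45 UTC − 6h = 05:45 Ishoth Zone.

05:45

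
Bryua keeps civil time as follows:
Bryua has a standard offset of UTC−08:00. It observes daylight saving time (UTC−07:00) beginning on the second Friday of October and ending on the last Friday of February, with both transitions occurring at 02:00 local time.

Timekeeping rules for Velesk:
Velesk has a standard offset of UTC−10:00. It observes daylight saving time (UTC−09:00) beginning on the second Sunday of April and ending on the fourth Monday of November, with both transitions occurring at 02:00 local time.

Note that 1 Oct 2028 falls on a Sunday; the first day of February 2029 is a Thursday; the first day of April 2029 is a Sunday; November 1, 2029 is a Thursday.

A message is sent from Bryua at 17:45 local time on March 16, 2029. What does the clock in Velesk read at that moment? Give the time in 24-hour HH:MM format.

1 October 2028 is a Sunday, so the first Friday is October 6 and the second is October 13.
1 February 2029 is a Thursday, so Fridays fall on 2, 9, 16, 23; the last is February 23.
Daylight saving runs 13 October 2028 – 23 February 2029; March 16, 2029 is outside that window, so Bryua is on standard time at UTC−08:00.
17:45 Bryua + 8h = 01:45 UTC (rolling into the next day, 17 March 2029).
1 April 2029 is a Sunday, so the first Sunday is April 1 and the second is April 8.
1 November 2029 is a Thursday, so the first Monday is November 5 and the fourth is November 26.
At the standard offset (UTC−10:00), 01:45 UTC − 10h = 15:45 Velesk standard time (rolling into the previous day, 16 March 2029).
The standard-time date in Velesk, March 16, 2029, does not fall between 8 April and 26 November, so daylight saving is not in effect and Velesk is at UTC−10:00.
01:45 UTC − 10h = 15:45 Velesk (rolling into the previous day, 16 March 2029).

15:45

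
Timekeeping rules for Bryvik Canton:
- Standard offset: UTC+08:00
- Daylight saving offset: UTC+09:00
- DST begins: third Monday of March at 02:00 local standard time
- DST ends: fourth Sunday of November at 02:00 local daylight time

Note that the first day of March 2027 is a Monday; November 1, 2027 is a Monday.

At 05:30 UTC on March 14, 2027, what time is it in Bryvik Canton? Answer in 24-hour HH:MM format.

13:30

1 March 2027 is a Monday, so the first Monday is March 1 and the third is March 15.
1 November 2027 is a Monday, so the first Sunday is November 7 and the fourth is November 28.
At the standard offset (UTC+08:00), 05:30 UTC + 8h = 13:30 Bryvik Canton standard time.
The standard-time date in Bryvik Canton, March 14, 2027, does not fall between 15 March and 28 November, so daylight saving is not in effect and Bryvik Canton is at UTC+08:00.
05:30 UTC + 8h = 13:30 local.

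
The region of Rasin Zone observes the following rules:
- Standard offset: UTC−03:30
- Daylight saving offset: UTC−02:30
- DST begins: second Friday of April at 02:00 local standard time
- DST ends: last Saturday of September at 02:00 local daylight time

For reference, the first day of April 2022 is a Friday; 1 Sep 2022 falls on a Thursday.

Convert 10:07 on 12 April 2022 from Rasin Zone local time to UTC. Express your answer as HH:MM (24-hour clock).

12:37

1 April 2022 is a Friday, so the first Friday is April 1 and the second is April 8.
1 September 2022 is a Thursday, so Saturdays fall on 3, 10, 17, 24; the last is September 24.
12 April 2022 lies within the daylight-saving period (8 April – 24 September), so Rasin Zone is on daylight time, UTC−02:30.
10:07 local + 2h30m = 12:37 UTC.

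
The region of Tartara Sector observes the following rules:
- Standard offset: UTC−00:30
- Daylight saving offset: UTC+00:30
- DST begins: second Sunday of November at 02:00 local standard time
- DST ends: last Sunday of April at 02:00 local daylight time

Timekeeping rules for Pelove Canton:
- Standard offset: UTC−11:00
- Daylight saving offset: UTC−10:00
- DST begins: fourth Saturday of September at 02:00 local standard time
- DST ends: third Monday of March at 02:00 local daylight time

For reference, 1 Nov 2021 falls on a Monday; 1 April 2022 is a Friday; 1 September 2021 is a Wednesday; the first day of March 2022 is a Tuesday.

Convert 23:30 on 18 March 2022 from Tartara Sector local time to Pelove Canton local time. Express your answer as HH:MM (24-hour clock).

13:00

1 November 2021 is a Monday, so the first Sunday is November 7 and the second is November 14.
1 April 2022 is a Friday, so Sundays fall on 3, 10, 17, 24; the last is April 24.
Daylight saving runs 14 November 2021 – 24 April 2022; 18 March 2022 is inside that window, so Tartara Sector is at UTC+00:30.
23:30 Tartara Sector − 0h30m = 23:00 UTC.
1 September 2021 is a Wednesday, so the first Saturday is September 4 and the fourth is September 25.
1 March 2022 is a Tuesday, so the first Monday is March 7 and the third is March 21.
At the standard offset (UTC−11:00), 23:00 UTC − 11h = 12:00 Pelove Canton standard time.
The standard-time date in Pelove Canton, 18 March 2022, falls between 25 September 2021 and 21 March 2022, so daylight saving is in effect and Pelove Canton is at UTC−10:00.
23:00 UTC − 10h = 13:00 Pelove Canton.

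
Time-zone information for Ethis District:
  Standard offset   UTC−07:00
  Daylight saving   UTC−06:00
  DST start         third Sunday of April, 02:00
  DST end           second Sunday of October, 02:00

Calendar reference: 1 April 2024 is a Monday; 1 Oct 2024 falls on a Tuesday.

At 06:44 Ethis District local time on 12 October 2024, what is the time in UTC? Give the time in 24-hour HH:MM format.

12:44

1 April 2024 is a Monday, so the first Sunday is April 7 and the third is April 21.
1 October 2024 is a Tuesday, so the first Sunday is October 6 and the second is October 13.
12 October 2024 falls between 21 April and 13 October, so daylight saving is in effect and Ethis District is at UTC−06:00.
06:44 local + 6h = 12:44 UTC.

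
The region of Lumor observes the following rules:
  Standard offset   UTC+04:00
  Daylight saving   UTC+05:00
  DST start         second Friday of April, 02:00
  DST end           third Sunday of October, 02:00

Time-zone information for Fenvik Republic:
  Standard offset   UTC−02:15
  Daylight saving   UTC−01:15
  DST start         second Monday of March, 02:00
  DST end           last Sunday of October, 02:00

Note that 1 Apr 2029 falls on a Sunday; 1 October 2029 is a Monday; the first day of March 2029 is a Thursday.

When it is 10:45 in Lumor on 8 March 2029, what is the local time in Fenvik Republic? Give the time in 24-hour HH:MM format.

04:30

1 April 2029 is a Sunday, so the first Friday is April 6 and the second is April 13.
1 October 2029 is a Monday, so the first Sunday is October 7 and the third is October 21.
8 March 2029 does not fall between 13 April and 21 October, so daylight saving is not in effect and Lumor is at UTC+04:00.
10:45 Lumor − 4h = 06:45 UTC.
1 March 2029 is a Thursday, so the first Monday is March 5 and the second is March 12.
1 October 2029 is a Monday, so Sundays fall on 7, 14, 21, 28; the last is October 28.
At the standard offset (UTC−02:15), 06:45 UTC − 2h15m = 04:30 Fenvik Republic standard time.
The standard-time date in Fenvik Republic, 8 March 2029, is outside the daylight-saving period (12 March – 28 October), so Fenvik Republic is on standard time, UTC−02:15.
06:45 UTC − 2h15m = 04:30 Fenvik Republic.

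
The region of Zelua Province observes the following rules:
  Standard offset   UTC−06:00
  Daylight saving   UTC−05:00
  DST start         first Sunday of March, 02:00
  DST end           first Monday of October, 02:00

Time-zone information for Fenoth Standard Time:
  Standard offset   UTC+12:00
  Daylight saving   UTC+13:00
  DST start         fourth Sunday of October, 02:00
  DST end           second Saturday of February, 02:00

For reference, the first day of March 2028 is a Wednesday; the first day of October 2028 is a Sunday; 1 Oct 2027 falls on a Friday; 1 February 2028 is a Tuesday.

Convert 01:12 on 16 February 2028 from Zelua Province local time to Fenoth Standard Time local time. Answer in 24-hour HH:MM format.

1 March 2028 is a Wednesday, so the first Sunday is March 5.
1 October 2028 is a Sunday, so the first Monday is October 2.
Daylight saving runs 5 March – 2 October; 16 February 2028 is outside that window, so Zelua Province is on standard time at UTC−06:00.
01:12 Zelua Province + 6h = 07:12 UTC.
1 October 2027 is a Friday, so the first Sunday is October 3 and the fourth is October 24.
1 February 2028 is a Tuesday, so the first Saturday is February 5 and the second is February 12.
At the standard offset (UTC+12:00), 07:12 UTC + 12h = 19:12 Fenoth Standard Time standard time.
The standard-time date in Fenoth Standard Time, 16 February 2028, does not fall between 24 October 2027 and 12 February 2028, so daylight saving is not in effect and Fenoth Standard Time is at UTC+12:00.
07:12 UTC + 12h = 19:12 Fenoth Standard Time.

19:12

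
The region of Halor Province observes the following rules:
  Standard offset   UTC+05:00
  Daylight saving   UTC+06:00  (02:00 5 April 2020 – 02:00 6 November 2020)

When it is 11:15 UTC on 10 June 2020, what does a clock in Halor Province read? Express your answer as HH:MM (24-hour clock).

At the standard offset (UTC+05:00), 11:15 UTC + 5h = 16:15 Halor Province standard time.
The standard-time date in Halor Province, 10 June 2020, falls between 5 April and 6 November, so daylight saving is in effect and Halor Province is at UTC+06:00.
11:15 UTC + 6h = 17:15 local.

17:15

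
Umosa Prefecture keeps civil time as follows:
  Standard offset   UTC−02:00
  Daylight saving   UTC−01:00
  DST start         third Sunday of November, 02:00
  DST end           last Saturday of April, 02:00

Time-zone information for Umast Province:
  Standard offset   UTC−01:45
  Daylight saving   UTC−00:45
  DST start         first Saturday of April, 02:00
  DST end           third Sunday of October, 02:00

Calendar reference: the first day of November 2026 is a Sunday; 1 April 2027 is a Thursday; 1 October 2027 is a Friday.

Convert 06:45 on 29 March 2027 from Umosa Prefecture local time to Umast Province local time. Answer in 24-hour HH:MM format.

06:00

1 November 2026 is a Sunday, so the first Sunday is November 1 and the third is November 15.
1 April 2027 is a Thursday, so Saturdays fall on 3, 10, 17, 24; the last is April 24.
29 March 2027 falls between 15 November 2026 and 24 April 2027, so daylight saving is in effect and Umosa Prefecture is at UTC−01:00.
06:45 Umosa Prefecture + 1h = 07:45 UTC.
1 April 2027 is a Thursday, so the first Saturday is April 3.
1 October 2027 is a Friday, so the first Sunday is October 3 and the third is October 17.
At the standard offset (UTC−01:45), 07:45 UTC − 1h45m = 06:00 Umast Province standard time.
The standard-time date in Umast Province, 29 March 2027, does not fall between 3 April and 17 October, so daylight saving is not in effect and Umast Province is at UTC−01:45.
07:45 UTC − 1h45m = 06:00 Umast Province.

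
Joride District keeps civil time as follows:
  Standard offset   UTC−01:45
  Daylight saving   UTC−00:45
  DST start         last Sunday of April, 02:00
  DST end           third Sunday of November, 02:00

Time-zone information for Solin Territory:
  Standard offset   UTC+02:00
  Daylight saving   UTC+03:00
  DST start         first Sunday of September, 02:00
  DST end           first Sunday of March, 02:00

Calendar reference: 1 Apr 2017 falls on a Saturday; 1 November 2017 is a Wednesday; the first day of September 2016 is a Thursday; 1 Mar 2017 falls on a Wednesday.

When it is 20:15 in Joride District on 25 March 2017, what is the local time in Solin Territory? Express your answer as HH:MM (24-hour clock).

1 April 2017 is a Saturday, so Sundays fall on 2, 9, 16, 23, 30; the last is April 30.
1 November 2017 is a Wednesday, so the first Sunday is November 5 and the third is November 19.
25 March 2017 is outside the daylight-saving period (30 April – 19 November), so Joride District is on standard time, UTC−01:45.
20:15 Joride District + 1h45m = 22:00 UTC.
1 September 2016 is a Thursday, so the first Sunday is September 4.
1 March 2017 is a Wednesday, so the first Sunday is March 5.
At the standard offset (UTC+02:00), 22:00 UTC + 2h = 00:00 Solin Territory standard time (rolling into the next day, 26 March 2017).
The standard-time date in Solin Territory, 26 March 2017, does not fall between 4 September 2016 and 5 March 2017, so daylight saving is not in effect and Solin Territory is at UTC+02:00.
22:00 UTC + 2h = 00:00 Solin Territory (rolling into the next day, 26 March 2017).

00:00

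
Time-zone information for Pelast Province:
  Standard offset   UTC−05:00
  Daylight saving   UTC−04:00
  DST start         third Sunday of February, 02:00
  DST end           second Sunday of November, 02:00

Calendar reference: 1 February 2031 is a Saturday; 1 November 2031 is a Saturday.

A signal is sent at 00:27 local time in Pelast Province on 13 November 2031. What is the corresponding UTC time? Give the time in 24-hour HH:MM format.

05:27

1 February 2031 is a Saturday, so the first Sunday is February 2 and the third is February 16.
1 November 2031 is a Saturday, so the first Sunday is November 2 and the second is November 9.
13 November 2031 does not fall between 16 February and 9 November, so daylight saving is not in effect and Pelast Province is at UTC−05:00.
00:27 local + 5h = 05:27 UTC.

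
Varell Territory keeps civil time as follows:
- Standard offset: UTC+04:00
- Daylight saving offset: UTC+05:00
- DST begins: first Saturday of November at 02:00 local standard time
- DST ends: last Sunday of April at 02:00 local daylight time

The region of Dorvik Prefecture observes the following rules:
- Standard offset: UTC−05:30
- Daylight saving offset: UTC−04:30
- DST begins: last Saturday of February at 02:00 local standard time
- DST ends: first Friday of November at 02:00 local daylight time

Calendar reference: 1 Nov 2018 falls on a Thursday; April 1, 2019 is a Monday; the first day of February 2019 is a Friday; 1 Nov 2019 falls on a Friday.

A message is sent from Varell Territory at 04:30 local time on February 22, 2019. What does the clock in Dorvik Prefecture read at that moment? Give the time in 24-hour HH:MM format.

1 November 2018 is a Thursday, so the first Saturday is November 3.
1 April 2019 is a Monday, so Sundays fall on 7, 14, 21, 28; the last is April 28.
February 22, 2019 falls between 3 November 2018 and 28 April 2019, so daylight saving is in effect and Varell Territory is at UTC+05:00.
04:30 Varell Territory − 5h = 23:30 UTC (rolling into the previous day, 21 February 2019).
1 February 2019 is a Friday, so Saturdays fall on 2, 9, 16, 23; the last is February 23.
1 November 2019 is a Friday, so the first Friday is November 1.
At the standard offset (UTC−05:30), 23:30 UTC − 5h30m = 18:00 Dorvik Prefecture standard time.
The standard-time date in Dorvik Prefecture, February 21, 2019, is outside the daylight-saving period (23 February – 1 November), so Dorvik Prefecture is on standard time, UTC−05:30.
23:30 UTC − 5h30m = 18:00 Dorvik Prefecture.

18:00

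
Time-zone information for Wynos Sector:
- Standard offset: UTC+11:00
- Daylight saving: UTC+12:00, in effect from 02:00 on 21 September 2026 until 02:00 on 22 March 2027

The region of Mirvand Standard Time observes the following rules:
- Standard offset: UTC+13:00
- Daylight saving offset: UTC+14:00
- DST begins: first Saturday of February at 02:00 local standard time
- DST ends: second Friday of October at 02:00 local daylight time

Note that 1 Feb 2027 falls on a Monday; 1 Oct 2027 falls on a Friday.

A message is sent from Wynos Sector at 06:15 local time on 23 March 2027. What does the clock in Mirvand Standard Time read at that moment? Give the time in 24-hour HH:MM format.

23 March 2027 does not fall between 21 September 2026 and 22 March 2027, so daylight saving is not in effect and Wynos Sector is at UTC+11:00.
06:15 Wynos Sector − 11h = 19:15 UTC (rolling into the previous day, 22 March 2027).
1 February 2027 is a Monday, so the first Saturday is February 6.
1 October 2027 is a Friday, so the first Friday is October 1 and the second is October 8.
At the standard offset (UTC+13:00), 19:15 UTC + 13h = 08:15 Mirvand Standard Time standard time (rolling into the next day, 23 March 2027).
Daylight saving runs 6 February – 8 October; the standard-time date in Mirvand Standard Time, 23 March 2027, is inside that window, so Mirvand Standard Time is at UTC+14:00.
19:15 UTC + 14h = 09:15 Mirvand Standard Time (rolling into the next day, 23 March 2027).

09:15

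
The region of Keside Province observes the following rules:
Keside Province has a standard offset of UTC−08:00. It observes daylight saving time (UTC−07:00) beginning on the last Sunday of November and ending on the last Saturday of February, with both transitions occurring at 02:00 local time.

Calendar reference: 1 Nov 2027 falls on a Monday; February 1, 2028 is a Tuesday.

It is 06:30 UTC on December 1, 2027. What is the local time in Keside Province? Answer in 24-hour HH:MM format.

23:30

1 November 2027 is a Monday, so Sundays fall on 7, 14, 21, 28; the last is November 28.
1 February 2028 is a Tuesday, so Saturdays fall on 5, 12, 19, 26; the last is February 26.
At the standard offset (UTC−08:00), 06:30 UTC − 8h = 22:30 Keside Province standard time (rolling into the previous day, 30 November 2027).
The standard-time date in Keside Province, November 30, 2027, falls between 28 November 2027 and 26 February 2028, so daylight saving is in effect and Keside Province is at UTC−07:00.
06:30 UTC − 7h = 23:30 local (rolling into the previous day, 30 November 2027).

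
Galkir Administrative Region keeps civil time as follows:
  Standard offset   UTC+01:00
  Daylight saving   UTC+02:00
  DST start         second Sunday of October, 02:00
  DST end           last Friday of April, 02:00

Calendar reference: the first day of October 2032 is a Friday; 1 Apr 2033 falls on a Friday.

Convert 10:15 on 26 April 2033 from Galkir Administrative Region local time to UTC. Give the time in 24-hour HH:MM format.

1 October 2032 is a Friday, so the first Sunday is October 3 and the second is October 10.
1 April 2033 is a Friday, so Fridays fall on 1, 8, 15, 22, 29; the last is April 29.
Daylight saving runs 10 October 2032 – 29 April 2033; 26 April 2033 is inside that window, so Galkir Administrative Region is at UTC+02:00.
10:15 local − 2h = 08:15 UTC.

08:15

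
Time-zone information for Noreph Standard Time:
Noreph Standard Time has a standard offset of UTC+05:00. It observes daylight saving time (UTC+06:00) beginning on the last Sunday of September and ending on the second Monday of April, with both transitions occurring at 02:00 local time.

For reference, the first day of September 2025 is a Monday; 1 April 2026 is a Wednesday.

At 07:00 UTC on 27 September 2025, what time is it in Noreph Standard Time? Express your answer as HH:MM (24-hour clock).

12:00

1 September 2025 is a Monday, so Sundays fall on 7, 14, 21, 28; the last is September 28.
1 April 2026 is a Wednesday, so the first Monday is April 6 and the second is April 13.
At the standard offset (UTC+05:00), 07:00 UTC + 5h = 12:00 Noreph Standard Time standard time.
The standard-time date in Noreph Standard Time, 27 September 2025, does not fall between 28 September 2025 and 13 April 2026, so daylight saving is not in effect and Noreph Standard Time is at UTC+05:00.
07:00 UTC + 5h = 12:00 local.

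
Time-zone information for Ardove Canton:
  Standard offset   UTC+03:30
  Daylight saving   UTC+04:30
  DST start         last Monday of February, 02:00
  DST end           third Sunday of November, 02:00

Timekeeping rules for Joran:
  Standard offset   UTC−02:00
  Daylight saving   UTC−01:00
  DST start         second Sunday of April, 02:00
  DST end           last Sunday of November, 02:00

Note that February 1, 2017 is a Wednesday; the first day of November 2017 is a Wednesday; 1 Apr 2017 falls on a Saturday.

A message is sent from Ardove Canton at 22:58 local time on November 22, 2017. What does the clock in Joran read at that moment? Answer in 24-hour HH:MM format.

18:28

1 February 2017 is a Wednesday, so Mondays fall on 6, 13, 20, 27; the last is February 27.
1 November 2017 is a Wednesday, so the first Sunday is November 5 and the third is November 19.
November 22, 2017 does not fall between 27 February and 19 November, so daylight saving is not in effect and Ardove Canton is at UTC+03:30.
22:58 Ardove Canton − 3h30m = 19:28 UTC.
1 April 2017 is a Saturday, so the first Sunday is April 2 and the second is April 9.
1 November 2017 is a Wednesday, so Sundays fall on 5, 12, 19, 26; the last is November 26.
At the standard offset (UTC−02:00), 19:28 UTC − 2h = 17:28 Joran standard time.
The standard-time date in Joran, November 22, 2017, lies within the daylight-saving period (9 April – 26 November), so Joran is on daylight time, UTC−01:00.
19:28 UTC − 1h = 18:28 Joran.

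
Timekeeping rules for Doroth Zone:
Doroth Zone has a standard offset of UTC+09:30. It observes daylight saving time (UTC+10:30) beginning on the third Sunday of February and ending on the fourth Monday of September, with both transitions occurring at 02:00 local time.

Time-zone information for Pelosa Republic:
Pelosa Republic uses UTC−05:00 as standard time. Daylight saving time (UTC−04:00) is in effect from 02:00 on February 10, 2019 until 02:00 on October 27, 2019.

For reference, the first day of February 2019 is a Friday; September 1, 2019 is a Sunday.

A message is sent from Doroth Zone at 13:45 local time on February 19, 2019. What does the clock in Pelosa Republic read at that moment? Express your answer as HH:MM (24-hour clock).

1 February 2019 is a Friday, so the first Sunday is February 3 and the third is February 17.
1 September 2019 is a Sunday, so the first Monday is September 2 and the fourth is September 23.
Daylight saving runs 17 February – 23 September; February 19, 2019 is inside that window, so Doroth Zone is at UTC+10:30.
13:45 Doroth Zone − 10h30m = 03:15 UTC.
At the standard offset (UTC−05:00), 03:15 UTC − 5h = 22:15 Pelosa Republic standard time (rolling into the previous day, 18 February 2019).
The standard-time date in Pelosa Republic, February 18, 2019, falls between 10 February and 27 October, so daylight saving is in effect and Pelosa Republic is at UTC−04:00.
03:15 UTC − 4h = 23:15 Pelosa Republic (rolling into the previous day, 18 February 2019).

23:15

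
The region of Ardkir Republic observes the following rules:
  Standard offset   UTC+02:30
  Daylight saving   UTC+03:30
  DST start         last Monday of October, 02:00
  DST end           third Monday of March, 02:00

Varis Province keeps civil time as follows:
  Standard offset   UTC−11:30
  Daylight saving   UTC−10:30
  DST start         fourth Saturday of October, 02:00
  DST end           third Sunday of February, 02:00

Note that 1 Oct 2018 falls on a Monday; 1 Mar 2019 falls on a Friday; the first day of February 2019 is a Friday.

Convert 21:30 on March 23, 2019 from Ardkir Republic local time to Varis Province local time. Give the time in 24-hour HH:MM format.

1 October 2018 is a Monday, so Mondays fall on 1, 8, 15, 22, 29; the last is October 29.
1 March 2019 is a Friday, so the first Monday is March 4 and the third is March 18.
March 23, 2019 does not fall between 29 October 2018 and 18 March 2019, so daylight saving is not in effect and Ardkir Republic is at UTC+02:30.
21:30 Ardkir Republic − 2h30m = 19:00 UTC.
1 October 2018 is a Monday, so the first Saturday is October 6 and the fourth is October 27.
1 February 2019 is a Friday, so the first Sunday is February 3 and the third is February 17.
At the standard offset (UTC−11:30), 19:00 UTC − 11h30m = 07:30 Varis Province standard time.
Daylight saving runs 27 October 2018 – 17 February 2019; the standard-time date in Varis Province, March 23, 2019, is outside that window, so Varis Province is on standard time at UTC−11:30.
19:00 UTC − 11h30m = 07:30 Varis Province.

07:30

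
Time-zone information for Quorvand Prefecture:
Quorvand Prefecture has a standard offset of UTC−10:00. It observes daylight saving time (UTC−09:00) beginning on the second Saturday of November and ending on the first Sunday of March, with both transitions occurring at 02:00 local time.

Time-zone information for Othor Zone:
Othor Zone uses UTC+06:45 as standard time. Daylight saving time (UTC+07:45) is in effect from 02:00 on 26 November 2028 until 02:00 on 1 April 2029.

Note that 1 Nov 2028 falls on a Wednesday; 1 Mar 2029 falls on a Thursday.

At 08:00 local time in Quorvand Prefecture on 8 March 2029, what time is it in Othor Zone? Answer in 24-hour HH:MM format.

1 November 2028 is a Wednesday, so the first Saturday is November 4 and the second is November 11.
1 March 2029 is a Thursday, so the first Sunday is March 4.
8 March 2029 is outside the daylight-saving period (11 November 2028 – 4 March 2029), so Quorvand Prefecture is on standard time, UTC−10:00.
08:00 Quorvand Prefecture + 10h = 18:00 UTC.
At the standard offset (UTC+06:45), 18:00 UTC + 6h45m = 00:45 Othor Zone standard time (rolling into the next day, 9 March 2029).
The standard-time date in Othor Zone, 9 March 2029, falls between 26 November 2028 and 1 April 2029, so daylight saving is in effect and Othor Zone is at UTC+07:45.
18:00 UTC + 7h45m = 01:45 Othor Zone (rolling into the next day, 9 March 2029).

01:45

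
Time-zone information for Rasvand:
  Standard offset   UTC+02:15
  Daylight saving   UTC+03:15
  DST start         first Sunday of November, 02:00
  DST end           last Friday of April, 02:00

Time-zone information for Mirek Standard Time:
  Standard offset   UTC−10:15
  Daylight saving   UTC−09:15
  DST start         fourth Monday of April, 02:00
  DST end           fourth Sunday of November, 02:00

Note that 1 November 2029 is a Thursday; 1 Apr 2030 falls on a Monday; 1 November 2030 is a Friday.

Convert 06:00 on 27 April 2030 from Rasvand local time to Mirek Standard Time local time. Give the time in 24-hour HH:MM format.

18:30

1 November 2029 is a Thursday, so the first Sunday is November 4.
1 April 2030 is a Monday, so Fridays fall on 5, 12, 19, 26; the last is April 26.
27 April 2030 does not fall between 4 November 2029 and 26 April 2030, so daylight saving is not in effect and Rasvand is at UTC+02:15.
06:00 Rasvand − 2h15m = 03:45 UTC.
1 April 2030 is a Monday, so the first Monday is April 1 and the fourth is April 22.
1 November 2030 is a Friday, so the first Sunday is November 3 and the fourth is November 24.
At the standard offset (UTC−10:15), 03:45 UTC − 10h15m = 17:30 Mirek Standard Time standard time (rolling into the previous day, 26 April 2030).
Daylight saving runs 22 April – 24 November; the standard-time date in Mirek Standard Time, 26 April 2030, is inside that window, so Mirek Standard Time is at UTC−09:15.
03:45 UTC − 9h15m = 18:30 Mirek Standard Time (rolling into the previous day, 26 April 2030).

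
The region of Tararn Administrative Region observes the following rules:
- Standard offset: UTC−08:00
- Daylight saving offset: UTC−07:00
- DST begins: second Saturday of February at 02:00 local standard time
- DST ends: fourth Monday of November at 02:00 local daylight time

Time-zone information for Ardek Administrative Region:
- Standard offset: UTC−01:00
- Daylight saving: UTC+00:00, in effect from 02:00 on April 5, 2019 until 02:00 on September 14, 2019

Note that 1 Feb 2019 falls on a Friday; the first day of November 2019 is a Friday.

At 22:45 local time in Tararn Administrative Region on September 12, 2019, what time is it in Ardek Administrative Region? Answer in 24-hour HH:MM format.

1 February 2019 is a Friday, so the first Saturday is February 2 and the second is February 9.
1 November 2019 is a Friday, so the first Monday is November 4 and the fourth is November 25.
September 12, 2019 falls between 9 February and 25 November, so daylight saving is in effect and Tararn Administrative Region is at UTC−07:00.
22:45 Tararn Administrative Region + 7h = 05:45 UTC (rolling into the next day, 13 September 2019).
At the standard offset (UTC−01:00), 05:45 UTC − 1h = 04:45 Ardek Administrative Region standard time.
Daylight saving runs 5 April – 14 September; the standard-time date in Ardek Administrative Region, September 13, 2019, is inside that window, so Ardek Administrative Region is at UTC+00:00.
05:45 UTC + 0h = 05:45 Ardek Administrative Region.

05:45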